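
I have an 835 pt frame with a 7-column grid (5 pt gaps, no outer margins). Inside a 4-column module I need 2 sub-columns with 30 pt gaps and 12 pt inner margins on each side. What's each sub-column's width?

7 columns + 6 gaps: 7c + 6·5 = 835.
7c = 835 − 30 = 805, so c = 115 pt.
Span of 4: 4·115 + 3·5 = 460 + 15 = 475 pt.
Inner content = 475 − 2·12 = 451 pt.
2 columns + 1 gap: 2d + 1·30 = 451.
2d = 451 − 30 = 421, so d = 210.5 pt.

210.5 pt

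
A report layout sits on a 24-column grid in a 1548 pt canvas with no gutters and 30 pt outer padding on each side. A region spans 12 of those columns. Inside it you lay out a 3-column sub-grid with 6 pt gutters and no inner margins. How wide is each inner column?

244 pt

Subtract both margins: 1548 − 2·30 = 1488 pt.
24c = 1488 → c = 62 pt.
12-column span = 12·62 = 744 pt.
3 columns + 2 gutters: 3d + 2·6 = 744.
3d = 744 − 12 = 732, so d = 244 pt.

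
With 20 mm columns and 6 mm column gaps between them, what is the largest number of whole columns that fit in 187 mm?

k columns need k·20 + (k−1)·6 = k·26 − 6.
k·26 − 6 ≤ 187 → k ≤ 193 / 26 ≈ 7.42, so k = 7.

7 columns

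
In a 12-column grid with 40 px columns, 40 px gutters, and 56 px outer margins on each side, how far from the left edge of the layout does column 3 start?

Each column+gutter stride is 80 px; 2 of them past the 56 px margin is 56 + 160 = 216 px.

216 px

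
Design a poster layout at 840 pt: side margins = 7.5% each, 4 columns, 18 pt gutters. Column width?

165 pt

Margins: 7.5% × 840 = 63 pt each, so content = 840 − 126 = 714 pt.
Subtracting 3 gutters of 18 leaves 660 for 4 columns, so c = 165 pt.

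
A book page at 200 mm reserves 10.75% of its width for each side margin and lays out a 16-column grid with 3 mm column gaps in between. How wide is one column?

Margins: 10.75% × 200 = 21.5 mm each, so content = 200 − 43 = 157 mm.
Subtracting 15 column gaps of 3 leaves 112 for 16 columns, so c = 7 mm.

7 mm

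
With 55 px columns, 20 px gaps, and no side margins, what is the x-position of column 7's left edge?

450 px

No margin, so column 7 starts at 6·(column + gutter) = 6·75 = 450 px.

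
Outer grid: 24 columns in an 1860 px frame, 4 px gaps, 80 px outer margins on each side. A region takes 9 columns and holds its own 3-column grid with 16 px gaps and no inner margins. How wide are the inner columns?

Take off 160 px of margins, leaving 1700 px.
Subtracting 23 gaps of 4 leaves 1608 for 24 columns, so c = 67 px.
9 columns plus 8 gaps: 603 + 32 = 635 px.
3 columns + 2 gaps: 3d + 2·16 = 635.
3d = 635 − 32 = 603, so d = 201 px.

201 px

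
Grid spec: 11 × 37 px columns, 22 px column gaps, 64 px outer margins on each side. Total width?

Total width: 2·64 + 11·37 + 10·22 = 755 px.

755 px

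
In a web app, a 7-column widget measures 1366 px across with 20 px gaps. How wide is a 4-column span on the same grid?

1366 − 6·20 = 1246; ÷7 gives c = 178 px.
4 columns plus 3 gaps: 712 + 60 = 772 px.

772 px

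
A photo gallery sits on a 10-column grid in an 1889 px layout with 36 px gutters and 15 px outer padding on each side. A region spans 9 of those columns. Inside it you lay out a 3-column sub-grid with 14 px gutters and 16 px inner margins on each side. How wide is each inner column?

536.5 px

Inside the margins: 1889 − 30 = 1859 px.
Subtracting 9 gutters of 36 leaves 1535 for 10 columns, so c = 153.5 px.
Span of 9: 9·153.5 + 8·36 = 1381.5 + 288 = 1669.5 px.
Inner content = 1669.5 − 2·16 = 1637.5 px.
3 columns + 2 gutters: 3d + 2·14 = 1637.5.
3d = 1637.5 − 28 = 1609.5, so d = 536.5 px.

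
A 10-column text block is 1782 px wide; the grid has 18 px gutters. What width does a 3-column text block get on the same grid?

1782 − 9·18 = 1620; ÷10 gives c = 162 px.
3 columns plus 2 gutters: 486 + 36 = 522 px.

522 px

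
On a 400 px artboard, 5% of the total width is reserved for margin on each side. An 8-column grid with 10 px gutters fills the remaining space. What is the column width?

36.25 px

Margins: 5% × 400 = 20 px each, so content = 400 − 40 = 360 px.
360 − 7·10 = 290; ÷8 gives c = 36.25 px.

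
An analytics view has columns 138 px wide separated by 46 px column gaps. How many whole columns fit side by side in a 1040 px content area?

k columns need k·138 + (k−1)·46 = k·184 − 46.
k·184 − 46 ≤ 1040 → k ≤ 1086 / 184 ≈ 5.90, so k = 5.

5 columns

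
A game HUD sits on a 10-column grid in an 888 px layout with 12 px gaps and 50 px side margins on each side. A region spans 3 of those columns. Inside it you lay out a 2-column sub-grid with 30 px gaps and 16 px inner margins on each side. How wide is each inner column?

83 px

Outer content = 888 − 2·50 = 788 px.
Subtracting 9 gaps of 12 leaves 680 for 10 columns, so c = 68 px.
Span of 3: 3·68 + 2·12 = 204 + 24 = 228 px.
Inner content = 228 − 2·16 = 196 px.
Subtracting 1 gap of 30 leaves 166 for 2 columns, so d = 83 px.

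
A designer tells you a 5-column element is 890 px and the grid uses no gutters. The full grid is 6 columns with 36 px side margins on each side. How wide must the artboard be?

5c = 890 → c = 178 px.
Total width: 2·36 + 6·178 = 1140 px.

1140 px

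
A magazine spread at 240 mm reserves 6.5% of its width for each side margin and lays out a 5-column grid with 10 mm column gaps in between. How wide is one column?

Each margin = 6.5% of 240 = 15.6 mm; content = 240 − 2·15.6 = 208.8 mm.
5 columns + 4 column gaps: 5c + 4·10 = 208.8.
5c = 208.8 − 40 = 168.8, so c = 33.76 mm.

33.76 mm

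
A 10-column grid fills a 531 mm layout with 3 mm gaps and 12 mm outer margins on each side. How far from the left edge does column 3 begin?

114 mm

Content = 531 − 2·12 = 507 mm.
507 − 9·3 = 480; ÷10 gives c = 48 mm.
Before column 3: the margin + 2 columns + 2 gaps.
Offset = 12 + 2·(48 + 3) = 12 + 102 = 114 mm.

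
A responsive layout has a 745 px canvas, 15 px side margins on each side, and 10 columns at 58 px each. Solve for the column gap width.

15 px

Subtract both margins: 745 − 2·15 = 715 px.
10·58 + 9g = 715 → 9g = 135 → g = 15 px.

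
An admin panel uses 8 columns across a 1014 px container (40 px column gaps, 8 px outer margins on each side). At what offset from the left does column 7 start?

786.5 px

Take off 16 px of margins, leaving 998 px.
998 − 7·40 = 718; ÷8 gives c = 89.75 px.
Each column+gutter stride is 129.75 px; 6 of them past the 8 px margin is 8 + 778.5 = 786.5 px.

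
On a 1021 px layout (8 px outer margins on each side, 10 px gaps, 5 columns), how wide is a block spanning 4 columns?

Take off 16 px of margins, leaving 1005 px.
1005 − 4·10 = 965; ÷5 gives c = 193 px.
4-column span = 4·193 + 3·10 = 802 px.

802 px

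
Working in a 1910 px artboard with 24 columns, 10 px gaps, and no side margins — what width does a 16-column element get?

1270 px

Subtracting 23 gaps of 10 leaves 1680 for 24 columns, so c = 70 px.
16 columns plus 15 gaps: 1120 + 150 = 1270 px.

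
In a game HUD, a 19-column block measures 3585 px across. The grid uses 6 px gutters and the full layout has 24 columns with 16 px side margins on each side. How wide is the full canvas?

4562 px

Subtracting 18 gutters of 6 leaves 3477 for 19 columns, so c = 183 px.
Total width: 2·16 + 24·183 + 23·6 = 4562 px.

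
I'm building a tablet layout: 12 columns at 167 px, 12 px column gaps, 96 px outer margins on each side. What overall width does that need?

Total width: 2·96 + 12·167 + 11·12 = 2328 px.

2328 px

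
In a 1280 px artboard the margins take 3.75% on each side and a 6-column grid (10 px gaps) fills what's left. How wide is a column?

189 px

Each margin = 3.75% of 1280 = 48 px; content = 1280 − 2·48 = 1184 px.
Subtracting 5 gaps of 10 leaves 1134 for 6 columns, so c = 189 px.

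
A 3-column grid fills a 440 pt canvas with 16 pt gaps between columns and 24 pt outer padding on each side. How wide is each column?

Take off 48 pt of margins, leaving 392 pt.
392 − 2·16 = 360; ÷3 gives c = 120 pt.

120 pt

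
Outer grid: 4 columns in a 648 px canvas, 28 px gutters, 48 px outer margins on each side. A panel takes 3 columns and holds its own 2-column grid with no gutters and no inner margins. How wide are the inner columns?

203.5 px

Outer content = 648 − 2·48 = 552 px.
Subtracting 3 gutters of 28 leaves 468 for 4 columns, so c = 117 px.
3 columns plus 2 gutters: 351 + 56 = 407 px.
2d = 407 → d = 203.5 px.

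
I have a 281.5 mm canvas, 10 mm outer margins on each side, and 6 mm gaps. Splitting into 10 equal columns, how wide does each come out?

20.75 mm

Content width = 281.5 − 2·10 = 261.5 mm.
10c + 9·6 = 261.5 → 10c = 207.5 → c = 20.75 mm.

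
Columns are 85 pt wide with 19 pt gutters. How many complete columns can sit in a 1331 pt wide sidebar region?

12 columns

k columns need k·85 + (k−1)·19 = k·104 − 19.
k·104 − 19 ≤ 1331 → k ≤ 1350 / 104 ≈ 12.98, so k = 12.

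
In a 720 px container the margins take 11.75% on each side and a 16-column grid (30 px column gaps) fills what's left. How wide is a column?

6.3 px

720 × (1 − 2·11.75%) = 720 × 76.5% = 550.8 px for the columns.
550.8 − 15·30 = 100.8; ÷16 gives c = 6.3 px.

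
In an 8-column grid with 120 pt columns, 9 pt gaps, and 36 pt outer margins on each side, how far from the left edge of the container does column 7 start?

Before column 7: the margin + 6 columns + 6 gaps.
Offset = 36 + 6·(120 + 9) = 36 + 774 = 810 pt.

810 pt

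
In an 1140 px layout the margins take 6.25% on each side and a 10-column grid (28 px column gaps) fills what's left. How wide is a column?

Each margin = 6.25% of 1140 = 71.25 px; content = 1140 − 2·71.25 = 997.5 px.
10c + 9·28 = 997.5 → 10c = 745.5 → c = 74.55 px.

74.55 px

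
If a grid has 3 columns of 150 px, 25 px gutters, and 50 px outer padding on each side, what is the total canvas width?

Canvas = 2·50 + 3·150 + 2·25 = 100 + 450 + 50 = 600 px.

600 px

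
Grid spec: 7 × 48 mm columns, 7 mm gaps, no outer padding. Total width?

Canvas = 7·48 + 6·7 = 336 + 42 = 378 mm.

378 mm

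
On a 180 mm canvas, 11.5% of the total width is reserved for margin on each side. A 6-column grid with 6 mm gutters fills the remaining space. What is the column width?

180 × (1 − 2·11.5%) = 180 × 77% = 138.6 mm for the columns.
6c + 5·6 = 138.6 → 6c = 108.6 → c = 18.1 mm.

18.1 mm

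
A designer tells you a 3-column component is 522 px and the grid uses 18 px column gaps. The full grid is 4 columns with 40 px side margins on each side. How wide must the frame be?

782 px

Subtracting 2 column gaps of 18 leaves 486 for 3 columns, so c = 162 px.
Adding margins, columns and gutters: 80 + 648 + 54 = 782 px.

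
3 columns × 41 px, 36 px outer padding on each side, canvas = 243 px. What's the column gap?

24 px

Inside the margins: 243 − 72 = 171 px.
Columns use 123 px, leaving 48 px across 2 column gaps = 24 px each.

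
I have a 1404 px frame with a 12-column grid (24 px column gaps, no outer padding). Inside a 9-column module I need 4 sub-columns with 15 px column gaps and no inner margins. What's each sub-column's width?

250.5 px

12 columns + 11 column gaps: 12c + 11·24 = 1404.
12c = 1404 − 264 = 1140, so c = 95 px.
9 columns plus 8 column gaps: 855 + 192 = 1047 px.
4d + 3·15 = 1047 → 4d = 1002 → d = 250.5 px.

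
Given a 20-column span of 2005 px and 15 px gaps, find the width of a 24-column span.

2409 px

2005 − 19·15 = 1720; ÷20 gives c = 86 px.
Span of 24: 24·86 + 23·15 = 2064 + 345 = 2409 px.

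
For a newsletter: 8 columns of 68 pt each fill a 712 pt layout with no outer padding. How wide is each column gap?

24 pt

8 columns take 8·68 = 544 pt; remaining 168 splits into 7 column gaps.
g = 168 / 7 = 24 pt.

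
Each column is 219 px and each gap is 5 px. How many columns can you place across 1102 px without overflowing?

4 columns

4 columns: 4·219 + 3·5 = 891 px ≤ 1102.
5 columns: 1115 px > 1102. So 4.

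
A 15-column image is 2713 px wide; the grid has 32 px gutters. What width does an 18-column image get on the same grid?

3262 px

15c + 14·32 = 2713 → 15c = 2265 → c = 151 px.
18 columns plus 17 gutters: 2718 + 544 = 3262 px.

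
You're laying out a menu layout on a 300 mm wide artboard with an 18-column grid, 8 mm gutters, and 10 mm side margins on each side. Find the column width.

Inside the margins: 300 − 20 = 280 mm.
18 columns + 17 gutters: 18c + 17·8 = 280.
18c = 280 − 136 = 144, so c = 8 mm.

8 mm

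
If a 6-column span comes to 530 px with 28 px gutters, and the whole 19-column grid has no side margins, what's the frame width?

1739 px

6c + 5·28 = 530 → 6c = 390 → c = 65 px.
Summing: 1235 + 504 = 1739 px.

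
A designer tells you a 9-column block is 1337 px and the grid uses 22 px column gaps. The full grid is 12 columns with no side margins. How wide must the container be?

1790 px

9 columns + 8 column gaps: 9c + 8·22 = 1337.
9c = 1337 − 176 = 1161, so c = 129 px.
Summing: 1548 + 242 = 1790 px.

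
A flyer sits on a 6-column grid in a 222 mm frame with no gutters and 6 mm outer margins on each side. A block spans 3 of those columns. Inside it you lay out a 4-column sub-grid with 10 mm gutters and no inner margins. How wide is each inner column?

Subtract both margins: 222 − 2·6 = 210 mm.
With no gutters, each column is 210/6 = 35 mm.
3-column span = 3·35 = 105 mm.
Subtracting 3 gutters of 10 leaves 75 for 4 columns, so d = 18.75 mm.

18.75 mm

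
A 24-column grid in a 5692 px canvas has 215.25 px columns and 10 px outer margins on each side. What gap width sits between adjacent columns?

Subtract both margins: 5692 − 2·10 = 5672 px.
24 columns take 24·215.25 = 5166 px; remaining 506 splits into 23 gaps.
g = 506 / 23 = 22 px.

22 px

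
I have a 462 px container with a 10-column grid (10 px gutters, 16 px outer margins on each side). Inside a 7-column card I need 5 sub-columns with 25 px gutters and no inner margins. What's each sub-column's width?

39.6 px

Inside the margins: 462 − 32 = 430 px.
10c + 9·10 = 430 → 10c = 340 → c = 34 px.
7-column span = 7·34 + 6·10 = 298 px.
5 columns + 4 gutters: 5d + 4·25 = 298.
5d = 298 − 100 = 198, so d = 39.6 px.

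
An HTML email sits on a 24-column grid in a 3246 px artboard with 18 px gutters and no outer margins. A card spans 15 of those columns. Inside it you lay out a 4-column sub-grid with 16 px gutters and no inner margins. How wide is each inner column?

493.5 px

Subtracting 23 gutters of 18 leaves 2832 for 24 columns, so c = 118 px.
15 columns plus 14 gutters: 1770 + 252 = 2022 px.
4d + 3·16 = 2022 → 4d = 1974 → d = 493.5 px.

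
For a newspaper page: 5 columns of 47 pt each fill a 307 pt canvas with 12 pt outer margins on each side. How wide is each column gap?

Inside the margins: 307 − 24 = 283 pt.
Columns use 235 pt, leaving 48 pt across 4 column gaps = 12 pt each.

12 pt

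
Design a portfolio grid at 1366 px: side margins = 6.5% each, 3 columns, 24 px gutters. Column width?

Margins: 6.5% × 1366 = 88.79 px each, so content = 1366 − 177.58 = 1188.42 px.
3c + 2·24 = 1188.42 → 3c = 1140.42 → c = 380.14 px.

380.14 px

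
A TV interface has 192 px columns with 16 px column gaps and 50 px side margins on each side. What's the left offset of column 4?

674 px

Column 4 starts at margin + 3·(column + gutter) = 50 + 3·208 = 674 px.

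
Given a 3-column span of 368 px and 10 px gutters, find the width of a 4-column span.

494 px

3c + 2·10 = 368 → 3c = 348 → c = 116 px.
Span of 4: 4·116 + 3·10 = 464 + 30 = 494 px.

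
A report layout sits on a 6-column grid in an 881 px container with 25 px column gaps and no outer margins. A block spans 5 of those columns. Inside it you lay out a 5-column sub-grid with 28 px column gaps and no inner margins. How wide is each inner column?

6 columns + 5 column gaps: 6c + 5·25 = 881.
6c = 881 − 125 = 756, so c = 126 px.
5 columns plus 4 column gaps: 630 + 100 = 730 px.
5d + 4·28 = 730 → 5d = 618 → d = 123.6 px.

123.6 px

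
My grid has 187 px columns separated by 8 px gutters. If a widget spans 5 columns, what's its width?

967 px

5-column span = 5·187 + 4·8 = 967 px.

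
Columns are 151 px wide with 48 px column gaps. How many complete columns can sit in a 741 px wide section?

3 columns

Each extra column adds 151 + 48 = 199 px.
(741 + 48) / 199 = 3.96, so 3 columns fit.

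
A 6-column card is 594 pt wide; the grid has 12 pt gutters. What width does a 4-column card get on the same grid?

392 pt

6 columns + 5 gutters: 6c + 5·12 = 594.
6c = 594 − 60 = 534, so c = 89 pt.
4-column span = 4·89 + 3·12 = 392 pt.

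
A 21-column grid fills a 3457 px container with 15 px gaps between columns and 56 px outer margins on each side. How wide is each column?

Inside the margins: 3457 − 112 = 3345 px.
3345 − 20·15 = 3045; ÷21 gives c = 145 px.

145 px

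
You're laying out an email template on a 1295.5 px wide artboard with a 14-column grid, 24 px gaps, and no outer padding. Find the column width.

70.25 px

Subtracting 13 gaps of 24 leaves 983.5 for 14 columns, so c = 70.25 px.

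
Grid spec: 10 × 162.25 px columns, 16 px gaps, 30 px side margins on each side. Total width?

Frame = 2·30 + 10·162.25 + 9·16 = 60 + 1622.5 + 144 = 1826.5 px.

1826.5 px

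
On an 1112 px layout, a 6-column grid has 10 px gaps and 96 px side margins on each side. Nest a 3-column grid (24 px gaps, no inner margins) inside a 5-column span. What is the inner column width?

239 px

Inside the margins: 1112 − 192 = 920 px.
6 columns + 5 gaps: 6c + 5·10 = 920.
6c = 920 − 50 = 870, so c = 145 px.
5 columns plus 4 gaps: 725 + 40 = 765 px.
Subtracting 2 gaps of 24 leaves 717 for 3 columns, so d = 239 px.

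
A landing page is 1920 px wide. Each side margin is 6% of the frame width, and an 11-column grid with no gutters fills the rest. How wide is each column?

153.6 px

Margins: 6% × 1920 = 115.2 px each, so content = 1920 − 230.4 = 1689.6 px.
1689.6 / 11 = 153.6 px per column.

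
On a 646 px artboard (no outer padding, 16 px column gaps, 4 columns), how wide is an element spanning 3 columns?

646 − 3·16 = 598; ÷4 gives c = 149.5 px.
Span of 3: 3·149.5 + 2·16 = 448.5 + 32 = 480.5 px.

480.5 px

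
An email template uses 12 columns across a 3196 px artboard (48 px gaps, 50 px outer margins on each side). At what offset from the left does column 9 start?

Take off 100 px of margins, leaving 3096 px.
12 columns + 11 gaps: 12c + 11·48 = 3096.
12c = 3096 − 528 = 2568, so c = 214 px.
Column 9 starts at margin + 8·(column + gutter) = 50 + 8·262 = 2146 px.

2146 px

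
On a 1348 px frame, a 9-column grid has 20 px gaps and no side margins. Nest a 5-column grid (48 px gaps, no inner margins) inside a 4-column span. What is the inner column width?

79.2 px

Subtracting 8 gaps of 20 leaves 1188 for 9 columns, so c = 132 px.
4-column span = 4·132 + 3·20 = 588 px.
5d + 4·48 = 588 → 5d = 396 → d = 79.2 px.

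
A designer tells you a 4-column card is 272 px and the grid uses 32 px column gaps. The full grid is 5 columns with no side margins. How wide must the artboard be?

272 − 3·32 = 176; ÷4 gives c = 44 px.
Total width: 5·44 + 4·32 = 348 px.

348 px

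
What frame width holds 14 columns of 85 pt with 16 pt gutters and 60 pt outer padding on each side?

1518 pt

Frame = 2·60 + 14·85 + 13·16 = 120 + 1190 + 208 = 1518 pt.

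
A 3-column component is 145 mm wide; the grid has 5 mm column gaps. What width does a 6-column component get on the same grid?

295 mm

3c + 2·5 = 145 → 3c = 135 → c = 45 mm.
6-column span = 6·45 + 5·5 = 295 mm.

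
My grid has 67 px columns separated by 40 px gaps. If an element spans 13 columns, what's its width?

1351 px

13 columns plus 12 gaps: 871 + 480 = 1351 px.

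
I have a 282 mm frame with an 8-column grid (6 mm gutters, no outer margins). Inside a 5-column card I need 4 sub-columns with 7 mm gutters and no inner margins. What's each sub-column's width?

282 − 7·6 = 240; ÷8 gives c = 30 mm.
5-column span = 5·30 + 4·6 = 174 mm.
174 − 3·7 = 153; ÷4 gives d = 38.25 mm.

38.25 mm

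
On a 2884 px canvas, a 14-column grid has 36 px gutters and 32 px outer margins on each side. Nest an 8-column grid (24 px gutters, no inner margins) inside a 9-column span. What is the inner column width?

Inside the margins: 2884 − 64 = 2820 px.
2820 − 13·36 = 2352; ÷14 gives c = 168 px.
9-column span = 9·168 + 8·36 = 1800 px.
8 columns + 7 gutters: 8d + 7·24 = 1800.
8d = 1800 − 168 = 1632, so d = 204 px.

204 px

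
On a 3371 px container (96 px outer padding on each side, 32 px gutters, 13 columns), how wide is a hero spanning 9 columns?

2191 px

Inside the margins: 3371 − 192 = 3179 px.
13c + 12·32 = 3179 → 13c = 2795 → c = 215 px.
9-column span = 9·215 + 8·32 = 2191 px.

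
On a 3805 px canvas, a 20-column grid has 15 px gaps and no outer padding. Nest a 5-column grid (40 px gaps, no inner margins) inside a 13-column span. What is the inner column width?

461.6 px

Subtracting 19 gaps of 15 leaves 3520 for 20 columns, so c = 176 px.
13 columns plus 12 gaps: 2288 + 180 = 2468 px.
5 columns + 4 gaps: 5d + 4·40 = 2468.
5d = 2468 − 160 = 2308, so d = 461.6 px.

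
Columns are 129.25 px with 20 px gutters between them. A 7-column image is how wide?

7-column span = 7·129.25 + 6·20 = 1024.75 px.

1024.75 px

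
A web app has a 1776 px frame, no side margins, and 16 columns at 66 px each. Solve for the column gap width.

Columns use 1056 px, leaving 720 px across 15 column gaps = 48 px each.

48 px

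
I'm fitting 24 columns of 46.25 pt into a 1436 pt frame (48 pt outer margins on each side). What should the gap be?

Take off 96 pt of margins, leaving 1340 pt.
Columns use 1110 pt, leaving 230 pt across 23 gaps = 10 pt each.

10 pt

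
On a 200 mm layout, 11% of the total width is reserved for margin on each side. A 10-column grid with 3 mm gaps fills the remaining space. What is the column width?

Margins: 11% × 200 = 22 mm each, so content = 200 − 44 = 156 mm.
10c + 9·3 = 156 → 10c = 129 → c = 12.9 mm.

12.9 mm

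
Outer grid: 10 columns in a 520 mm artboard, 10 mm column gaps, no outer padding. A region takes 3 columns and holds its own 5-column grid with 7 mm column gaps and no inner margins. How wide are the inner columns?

10 columns + 9 column gaps: 10c + 9·10 = 520.
10c = 520 − 90 = 430, so c = 43 mm.
3-column span = 3·43 + 2·10 = 149 mm.
5 columns + 4 column gaps: 5d + 4·7 = 149.
5d = 149 − 28 = 121, so d = 24.2 mm.

24.2 mm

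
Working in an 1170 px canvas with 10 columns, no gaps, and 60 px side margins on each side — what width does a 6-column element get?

630 px

Take off 120 px of margins, leaving 1050 px.
10c = 1050 → c = 105 px.
With no gaps, 6 columns span 6·105 = 630 px.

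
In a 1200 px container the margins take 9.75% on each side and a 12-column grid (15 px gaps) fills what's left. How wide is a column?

1200 × (1 − 2·9.75%) = 1200 × 80.5% = 966 px for the columns.
Subtracting 11 gaps of 15 leaves 801 for 12 columns, so c = 66.75 px.

66.75 px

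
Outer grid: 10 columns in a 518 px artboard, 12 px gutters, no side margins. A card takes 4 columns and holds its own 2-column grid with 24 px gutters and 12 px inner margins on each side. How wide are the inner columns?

76 px

518 − 9·12 = 410; ÷10 gives c = 41 px.
4-column span = 4·41 + 3·12 = 200 px.
Inner content = 200 − 2·12 = 176 px.
2 columns + 1 gutter: 2d + 1·24 = 176.
2d = 176 − 24 = 152, so d = 76 px.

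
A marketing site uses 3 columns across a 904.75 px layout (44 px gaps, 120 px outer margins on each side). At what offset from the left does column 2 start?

Take off 240 px of margins, leaving 664.75 px.
3 columns + 2 gaps: 3c + 2·44 = 664.75.
3c = 664.75 − 88 = 576.75, so c = 192.25 px.
Each column+gutter stride is 236.25 px; 1 of them past the 120 px margin is 120 + 236.25 = 356.25 px.

356.25 px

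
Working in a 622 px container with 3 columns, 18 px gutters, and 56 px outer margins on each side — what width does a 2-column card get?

Take off 112 px of margins, leaving 510 px.
510 − 2·18 = 474; ÷3 gives c = 158 px.
2-column span = 2·158 + 1·18 = 334 px.

334 px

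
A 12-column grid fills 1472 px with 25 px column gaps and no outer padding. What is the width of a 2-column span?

224.5 px

1472 − 11·25 = 1197; ÷12 gives c = 99.75 px.
2-column span = 2·99.75 + 1·25 = 224.5 px.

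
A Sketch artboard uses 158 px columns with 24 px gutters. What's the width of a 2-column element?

340 px

2 columns plus 1 gutter: 316 + 24 = 340 px.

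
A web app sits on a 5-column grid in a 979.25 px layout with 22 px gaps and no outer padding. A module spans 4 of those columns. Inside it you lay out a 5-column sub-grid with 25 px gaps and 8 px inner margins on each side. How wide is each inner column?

5c + 4·22 = 979.25 → 5c = 891.25 → c = 178.25 px.
4 columns plus 3 gaps: 713 + 66 = 779 px.
Inner content = 779 − 2·8 = 763 px.
5d + 4·25 = 763 → 5d = 663 → d = 132.6 px.

132.6 px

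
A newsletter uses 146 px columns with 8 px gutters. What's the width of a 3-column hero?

3-column span = 3·146 + 2·8 = 454 px.

454 px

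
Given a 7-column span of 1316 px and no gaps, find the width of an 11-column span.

1316 / 7 = 188 px per column.
11-column span = 11·188 = 2068 px.

2068 px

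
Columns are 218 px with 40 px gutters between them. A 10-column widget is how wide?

Span of 10: 10·218 + 9·40 = 2180 + 360 = 2540 px.

2540 px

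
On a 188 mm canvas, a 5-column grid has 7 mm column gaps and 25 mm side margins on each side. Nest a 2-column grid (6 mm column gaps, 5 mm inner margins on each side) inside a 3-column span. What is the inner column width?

32 mm

Inside the margins: 188 − 50 = 138 mm.
Subtracting 4 column gaps of 7 leaves 110 for 5 columns, so c = 22 mm.
3 columns plus 2 column gaps: 66 + 14 = 80 mm.
Inner content = 80 − 2·5 = 70 mm.
2 columns + 1 column gap: 2d + 1·6 = 70.
2d = 70 − 6 = 64, so d = 32 mm.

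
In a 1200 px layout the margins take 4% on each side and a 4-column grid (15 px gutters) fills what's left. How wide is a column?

Margins: 4% × 1200 = 48 px each, so content = 1200 − 96 = 1104 px.
Subtracting 3 gutters of 15 leaves 1059 for 4 columns, so c = 264.75 px.

264.75 px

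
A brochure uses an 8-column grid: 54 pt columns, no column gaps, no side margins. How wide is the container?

432 pt

Container = 8·54 = 432 = 432 pt.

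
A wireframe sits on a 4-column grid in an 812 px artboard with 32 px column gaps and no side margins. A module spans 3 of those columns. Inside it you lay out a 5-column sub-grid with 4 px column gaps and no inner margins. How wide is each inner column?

4c + 3·32 = 812 → 4c = 716 → c = 179 px.
3 columns plus 2 column gaps: 537 + 64 = 601 px.
Subtracting 4 column gaps of 4 leaves 585 for 5 columns, so d = 117 px.

117 px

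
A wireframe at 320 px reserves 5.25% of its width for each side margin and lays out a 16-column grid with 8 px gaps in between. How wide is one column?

10.4 px

Margins: 5.25% × 320 = 16.8 px each, so content = 320 − 33.6 = 286.4 px.
Subtracting 15 gaps of 8 leaves 166.4 for 16 columns, so c = 10.4 px.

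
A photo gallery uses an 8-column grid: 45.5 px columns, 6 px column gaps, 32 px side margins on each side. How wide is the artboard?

Artboard = 2·32 + 8·45.5 + 7·6 = 64 + 364 + 42 = 470 px.

470 px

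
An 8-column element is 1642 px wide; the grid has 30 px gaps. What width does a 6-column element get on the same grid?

1224 px

8 columns + 7 gaps: 8c + 7·30 = 1642.
8c = 1642 − 210 = 1432, so c = 179 px.
6-column span = 6·179 + 5·30 = 1224 px.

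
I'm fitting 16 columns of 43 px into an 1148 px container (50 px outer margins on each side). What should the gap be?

Take off 100 px of margins, leaving 1048 px.
16 columns take 16·43 = 688 px; remaining 360 splits into 15 gaps.
g = 360 / 15 = 24 px.

24 px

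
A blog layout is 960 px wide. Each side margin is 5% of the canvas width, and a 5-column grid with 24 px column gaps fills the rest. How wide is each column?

960 × (1 − 2·5%) = 960 × 90% = 864 px for the columns.
864 − 4·24 = 768; ÷5 gives c = 153.6 px.

153.6 px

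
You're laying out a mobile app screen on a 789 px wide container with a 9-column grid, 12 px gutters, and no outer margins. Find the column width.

Subtracting 8 gutters of 12 leaves 693 for 9 columns, so c = 77 px.

77 px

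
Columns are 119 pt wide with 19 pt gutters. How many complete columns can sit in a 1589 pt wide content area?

11 columns

11 columns: 11·119 + 10·19 = 1499 pt ≤ 1589.
12 columns: 1637 pt > 1589. So 11.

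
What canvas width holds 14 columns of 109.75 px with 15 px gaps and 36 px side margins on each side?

1803.5 px

Total width: 2·36 + 14·109.75 + 13·15 = 1803.5 px.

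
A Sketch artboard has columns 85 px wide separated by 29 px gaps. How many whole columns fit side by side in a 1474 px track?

13 columns

Each extra column adds 85 + 29 = 114 px.
(1474 + 29) / 114 = 13.18, so 13 columns fit.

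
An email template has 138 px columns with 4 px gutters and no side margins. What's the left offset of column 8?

994 px

Each column+gutter stride is 142 px; with no margin, 7 of them is 994 px.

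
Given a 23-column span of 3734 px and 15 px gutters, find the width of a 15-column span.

3734 − 22·15 = 3404; ÷23 gives c = 148 px.
15-column span = 15·148 + 14·15 = 2430 px.

2430 px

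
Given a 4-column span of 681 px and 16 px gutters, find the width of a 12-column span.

2075 px

4c + 3·16 = 681 → 4c = 633 → c = 158.25 px.
12-column span = 12·158.25 + 11·16 = 2075 px.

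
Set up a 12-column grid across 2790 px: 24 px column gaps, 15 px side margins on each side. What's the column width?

Subtract both margins: 2790 − 2·15 = 2760 px.
Subtracting 11 column gaps of 24 leaves 2496 for 12 columns, so c = 208 px.

208 px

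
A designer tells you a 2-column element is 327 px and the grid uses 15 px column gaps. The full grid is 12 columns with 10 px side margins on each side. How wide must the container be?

2057 px

2 columns + 1 column gap: 2c + 1·15 = 327.
2c = 327 − 15 = 312, so c = 156 px.
Container = 2·10 + 12·156 + 11·15 = 20 + 1872 + 165 = 2057 px.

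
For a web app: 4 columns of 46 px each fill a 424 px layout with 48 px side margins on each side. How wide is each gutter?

Subtract both margins: 424 − 2·48 = 328 px.
4·46 + 3g = 328 → 3g = 144 → g = 48 px.

48 px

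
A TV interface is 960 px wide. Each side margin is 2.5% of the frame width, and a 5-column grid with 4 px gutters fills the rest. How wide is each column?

Margins: 2.5% × 960 = 24 px each, so content = 960 − 48 = 912 px.
5 columns + 4 gutters: 5c + 4·4 = 912.
5c = 912 − 16 = 896, so c = 179.2 px.

179.2 px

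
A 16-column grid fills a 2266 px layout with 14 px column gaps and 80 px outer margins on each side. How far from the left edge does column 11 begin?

Inside the margins: 2266 − 160 = 2106 px.
2106 − 15·14 = 1896; ÷16 gives c = 118.5 px.
Each column+gutter stride is 132.5 px; 10 of them past the 80 px margin is 80 + 1325 = 1405 px.

1405 px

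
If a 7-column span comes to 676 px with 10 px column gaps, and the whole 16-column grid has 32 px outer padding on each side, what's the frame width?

1622 px

676 − 6·10 = 616; ÷7 gives c = 88 px.
Frame = 2·32 + 16·88 + 15·10 = 64 + 1408 + 150 = 1622 px.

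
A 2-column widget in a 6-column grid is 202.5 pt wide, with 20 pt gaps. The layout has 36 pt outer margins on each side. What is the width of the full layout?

719.5 pt

2c + 1·20 = 202.5 → 2c = 182.5 → c = 91.25 pt.
Total width: 2·36 + 6·91.25 + 5·20 = 719.5 pt.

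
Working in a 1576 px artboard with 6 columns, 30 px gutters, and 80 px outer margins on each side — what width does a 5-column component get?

1175 px

Inside the margins: 1576 − 160 = 1416 px.
Subtracting 5 gutters of 30 leaves 1266 for 6 columns, so c = 211 px.
Span of 5: 5·211 + 4·30 = 1055 + 120 = 1175 px.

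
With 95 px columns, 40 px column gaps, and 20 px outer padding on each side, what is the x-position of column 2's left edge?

155 px

Before column 2: the margin + 1 column + 1 column gap.
Offset = 20 + 1·(95 + 40) = 20 + 135 = 155 px.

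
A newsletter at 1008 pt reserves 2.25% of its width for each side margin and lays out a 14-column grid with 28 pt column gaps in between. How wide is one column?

42.76 pt

Each margin = 2.25% of 1008 = 22.68 pt; content = 1008 − 2·22.68 = 962.64 pt.
14 columns + 13 column gaps: 14c + 13·28 = 962.64.
14c = 962.64 − 364 = 598.64, so c = 42.76 pt.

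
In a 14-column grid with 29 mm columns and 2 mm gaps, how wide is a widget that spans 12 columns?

12 columns plus 11 gaps: 348 + 22 = 370 mm.

370 mm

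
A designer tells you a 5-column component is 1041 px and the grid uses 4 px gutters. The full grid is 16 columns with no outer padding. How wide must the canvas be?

3340 px

Subtracting 4 gutters of 4 leaves 1025 for 5 columns, so c = 205 px.
Total width: 16·205 + 15·4 = 3340 px.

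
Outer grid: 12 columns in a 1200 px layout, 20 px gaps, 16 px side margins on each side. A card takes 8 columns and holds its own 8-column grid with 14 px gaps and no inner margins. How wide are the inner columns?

84.25 px

Inside the margins: 1200 − 32 = 1168 px.
1168 − 11·20 = 948; ÷12 gives c = 79 px.
8 columns plus 7 gaps: 632 + 140 = 772 px.
8d + 7·14 = 772 → 8d = 674 → d = 84.25 px.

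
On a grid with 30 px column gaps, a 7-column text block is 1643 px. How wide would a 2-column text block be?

448 px

7 columns + 6 column gaps: 7c + 6·30 = 1643.
7c = 1643 − 180 = 1463, so c = 209 px.
2-column span = 2·209 + 1·30 = 448 px.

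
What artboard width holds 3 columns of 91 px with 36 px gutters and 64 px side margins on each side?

473 px

Total width: 2·64 + 3·91 + 2·36 = 473 px.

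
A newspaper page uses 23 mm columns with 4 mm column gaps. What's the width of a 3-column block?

3 columns plus 2 column gaps: 69 + 8 = 77 mm.

77 mm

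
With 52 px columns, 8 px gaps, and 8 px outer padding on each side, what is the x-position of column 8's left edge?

Column 8 starts at margin + 7·(column + gutter) = 8 + 7·60 = 428 px.

428 px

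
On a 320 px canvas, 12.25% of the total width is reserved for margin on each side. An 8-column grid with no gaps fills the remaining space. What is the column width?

30.2 px

Each margin = 12.25% of 320 = 39.2 px; content = 320 − 2·39.2 = 241.6 px.
With no gaps, each column is 241.6/8 = 30.2 px.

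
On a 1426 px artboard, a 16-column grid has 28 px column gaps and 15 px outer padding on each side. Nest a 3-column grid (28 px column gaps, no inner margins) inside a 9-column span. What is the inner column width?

239 px

Take off 30 px of margins, leaving 1396 px.
1396 − 15·28 = 976; ÷16 gives c = 61 px.
9-column span = 9·61 + 8·28 = 773 px.
3 columns + 2 column gaps: 3d + 2·28 = 773.
3d = 773 − 56 = 717, so d = 239 px.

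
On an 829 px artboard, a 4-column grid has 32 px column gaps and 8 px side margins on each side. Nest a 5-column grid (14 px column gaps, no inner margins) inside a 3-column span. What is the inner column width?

109.15 px

Outer content = 829 − 2·8 = 813 px.
4c + 3·32 = 813 → 4c = 717 → c = 179.25 px.
3-column span = 3·179.25 + 2·32 = 601.75 px.
Subtracting 4 column gaps of 14 leaves 545.75 for 5 columns, so d = 109.15 px.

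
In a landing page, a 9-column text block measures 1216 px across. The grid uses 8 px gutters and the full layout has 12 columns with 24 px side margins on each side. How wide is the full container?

1672 px

9 columns + 8 gutters: 9c + 8·8 = 1216.
9c = 1216 − 64 = 1152, so c = 128 px.
Container = 2·24 + 12·128 + 11·8 = 48 + 1536 + 88 = 1672 px.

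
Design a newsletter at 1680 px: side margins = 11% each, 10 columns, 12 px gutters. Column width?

120.24 px

Margins: 11% × 1680 = 184.8 px each, so content = 1680 − 369.6 = 1310.4 px.
Subtracting 9 gutters of 12 leaves 1202.4 for 10 columns, so c = 120.24 px.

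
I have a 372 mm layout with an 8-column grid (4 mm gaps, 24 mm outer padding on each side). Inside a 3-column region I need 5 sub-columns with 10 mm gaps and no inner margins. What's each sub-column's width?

Outer content = 372 − 2·24 = 324 mm.
Subtracting 7 gaps of 4 leaves 296 for 8 columns, so c = 37 mm.
3 columns plus 2 gaps: 111 + 8 = 119 mm.
5 columns + 4 gaps: 5d + 4·10 = 119.
5d = 119 − 40 = 79, so d = 15.8 mm.

15.8 mm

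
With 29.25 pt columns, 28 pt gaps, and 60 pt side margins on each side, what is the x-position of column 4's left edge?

231.75 pt

Column 4 starts at margin + 3·(column + gutter) = 60 + 3·57.25 = 231.75 pt.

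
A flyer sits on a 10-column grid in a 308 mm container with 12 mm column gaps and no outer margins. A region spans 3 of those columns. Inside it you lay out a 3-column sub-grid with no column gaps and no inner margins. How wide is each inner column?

28 mm

Subtracting 9 column gaps of 12 leaves 200 for 10 columns, so c = 20 mm.
3-column span = 3·20 + 2·12 = 84 mm.
3d = 84 → d = 28 mm.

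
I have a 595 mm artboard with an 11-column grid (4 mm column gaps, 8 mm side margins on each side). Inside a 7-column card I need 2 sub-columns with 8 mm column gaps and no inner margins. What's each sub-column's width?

179.5 mm

Inside the margins: 595 − 16 = 579 mm.
11 columns + 10 column gaps: 11c + 10·4 = 579.
11c = 579 − 40 = 539, so c = 49 mm.
7-column span = 7·49 + 6·4 = 367 mm.
2 columns + 1 column gap: 2d + 1·8 = 367.
2d = 367 − 8 = 359, so d = 179.5 mm.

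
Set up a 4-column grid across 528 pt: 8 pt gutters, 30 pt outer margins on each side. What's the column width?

111 pt

Content width = 528 − 2·30 = 468 pt.
4c + 3·8 = 468 → 4c = 444 → c = 111 pt.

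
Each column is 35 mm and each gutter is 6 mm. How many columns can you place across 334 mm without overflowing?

Each extra column adds 35 + 6 = 41 mm.
(334 + 6) / 41 = 8.29, so 8 columns fit.

8 columns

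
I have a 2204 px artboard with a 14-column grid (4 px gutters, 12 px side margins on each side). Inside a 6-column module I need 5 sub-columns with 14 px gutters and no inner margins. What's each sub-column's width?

175.2 px

Inside the margins: 2204 − 24 = 2180 px.
14 columns + 13 gutters: 14c + 13·4 = 2180.
14c = 2180 − 52 = 2128, so c = 152 px.
Span of 6: 6·152 + 5·4 = 912 + 20 = 932 px.
5 columns + 4 gutters: 5d + 4·14 = 932.
5d = 932 − 56 = 876, so d = 175.2 px.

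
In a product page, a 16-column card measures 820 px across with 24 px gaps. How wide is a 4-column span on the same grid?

16 columns + 15 gaps: 16c + 15·24 = 820.
16c = 820 − 360 = 460, so c = 28.75 px.
4-column span = 4·28.75 + 3·24 = 187 px.

187 px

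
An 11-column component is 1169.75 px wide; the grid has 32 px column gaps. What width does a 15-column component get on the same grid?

11c + 10·32 = 1169.75 → 11c = 849.75 → c = 77.25 px.
15-column span = 15·77.25 + 14·32 = 1606.75 px.

1606.75 px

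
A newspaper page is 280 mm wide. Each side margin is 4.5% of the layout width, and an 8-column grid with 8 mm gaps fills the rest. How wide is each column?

Margins: 4.5% × 280 = 12.6 mm each, so content = 280 − 25.2 = 254.8 mm.
8c + 7·8 = 254.8 → 8c = 198.8 → c = 24.85 mm.

24.85 mm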